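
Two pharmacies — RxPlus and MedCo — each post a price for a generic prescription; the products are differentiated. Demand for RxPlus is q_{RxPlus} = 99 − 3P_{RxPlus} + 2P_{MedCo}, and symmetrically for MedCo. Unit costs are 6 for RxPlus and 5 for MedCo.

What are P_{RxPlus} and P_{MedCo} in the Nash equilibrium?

RxPlus's profit: π = (P_{RxPlus} − 6)(99 − 3P_{RxPlus} + 2P_{MedCo}).
∂π/∂P_{RxPlus} = 117 − 6P_{RxPlus} + 2P_{MedCo} = 0 ⇒ P_{RxPlus} = 19.5 + (1/3)P_{MedCo}.
Similarly P_{MedCo} = 19 + (1/3)P_{RxPlus}.
Substituting the second reaction function into the first: P_{RxPlus} = 19.5 + (1/3)(19 + (1/3)P_{RxPlus}), which gives (8/9)P_{RxPlus} = 155/6 ⇒ P_{RxPlus} = 29.0625.
Then P_{MedCo} = 19 + (1/3)·29.0625 = 28.6875.

29.0625, 28.6875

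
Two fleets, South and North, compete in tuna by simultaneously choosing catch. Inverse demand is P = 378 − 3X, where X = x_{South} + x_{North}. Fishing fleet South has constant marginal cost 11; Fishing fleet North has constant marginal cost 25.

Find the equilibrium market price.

Fishing fleet South's profit: π = x_{South}(378 − 3(x_{South} + x_{North})) − 11x_{South}.
∂π/∂x_{South} = 367 − 6x_{South} − 3x_{North} = 0, so x_{South} = 367/6 − 0.5x_{North}.
By the same steps for North: x_{North} = 353/6 − 0.5x_{South}.
Substituting the second reaction function into the first: x_{South} = 367/6 − 0.5(353/6 − 0.5x_{South}), which gives 0.75x_{South} = 31.75 ⇒ x_{South} = 127/3.
Then x_{North} = 353/6 − 0.5·(127/3) = 113/3.
Equilibrium price: P = 378 − 3·80 = 138.

138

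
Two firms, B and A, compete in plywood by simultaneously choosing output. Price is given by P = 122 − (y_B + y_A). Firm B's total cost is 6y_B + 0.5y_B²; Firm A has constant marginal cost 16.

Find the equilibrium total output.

65.6

Firm B's profit: π = y_B(122 − (y_B + y_A)) − 6y_B − 0.5y_B².
∂π/∂y_B = 116 − 3y_B − y_A = 0, so y_B = 116/3 − (1/3)y_A.
For A: ∂π/∂y_A = 106 − 2y_A − y_B = 0 ⇒ y_A = 53 − 0.5y_B.
Plugging y_A into B's best response: y_B = 116/3 − (1/3)(53 − 0.5y_B) ⇒ (5/6)y_B = 21, so y_B = 25.2.
Then y_A = 53 − 0.5·25.2 = 40.4.
Total output: 25.2 + 40.4 = 65.6.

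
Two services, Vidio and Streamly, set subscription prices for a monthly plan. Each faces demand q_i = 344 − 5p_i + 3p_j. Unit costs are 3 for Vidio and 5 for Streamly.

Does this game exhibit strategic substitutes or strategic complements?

strategic complements

Vidio's profit: π = (p_{Vidio} − 3)(344 − 5p_{Vidio} + 3p_{Streamly}).
∂π/∂p_{Vidio} = 359 − 10p_{Vidio} + 3p_{Streamly} = 0 ⇒ p_{Vidio} = 35.9 + 0.3p_{Streamly}.
The best-response slope dp_{Vidio}/dp_{Streamly} = 0.3 > 0: the reaction function is upward-sloping, so the choices are strategic complements.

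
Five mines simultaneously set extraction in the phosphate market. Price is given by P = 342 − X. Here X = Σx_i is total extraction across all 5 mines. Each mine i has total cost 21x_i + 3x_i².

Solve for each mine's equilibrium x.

26.75

A representative mine's profit is π_i = x_i(342 − X) − 21x_i − 3x_i², with X = x_i + Σ_{j≠i} x_j.
First-order condition: 321 − 8x_i − Σ_{j≠i} x_j = 0.
In a symmetric equilibrium every mine chooses the same x, so Σ_{j≠i} x_j = 4x. The condition becomes 321 − 12x = 0, giving x = 321/12 = 26.75.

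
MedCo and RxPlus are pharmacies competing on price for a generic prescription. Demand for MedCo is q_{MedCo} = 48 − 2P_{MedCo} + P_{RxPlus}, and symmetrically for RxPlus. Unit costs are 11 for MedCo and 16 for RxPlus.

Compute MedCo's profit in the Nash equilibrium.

338

MedCo's profit: π = (P_{MedCo} − 11)(48 − 2P_{MedCo} + P_{RxPlus}).
∂π/∂P_{MedCo} = 70 − 4P_{MedCo} + P_{RxPlus} = 0 ⇒ P_{MedCo} = 17.5 + 0.25P_{RxPlus}.
Similarly P_{RxPlus} = 20 + 0.25P_{MedCo}.
Plugging P_{RxPlus} into MedCo's best response: P_{MedCo} = 17.5 + 0.25(20 + 0.25P_{MedCo}) ⇒ 0.9375P_{MedCo} = 22.5, so P_{MedCo} = 24.
Then P_{RxPlus} = 20 + 0.25·24 = 26.
q_{MedCo} = 48 − 2·24 + 26 = 26.
Profit = (24 − 11)·26 = 338.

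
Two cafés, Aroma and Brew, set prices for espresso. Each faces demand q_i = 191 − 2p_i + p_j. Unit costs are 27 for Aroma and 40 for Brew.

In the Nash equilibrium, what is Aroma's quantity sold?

112.8

Aroma's profit: π = (p_{Aroma} − 27)(191 − 2p_{Aroma} + p_{Brew}).
∂π/∂p_{Aroma} = 245 − 4p_{Aroma} + p_{Brew} = 0 ⇒ p_{Aroma} = 61.25 + 0.25p_{Brew}.
Similarly p_{Brew} = 67.75 + 0.25p_{Aroma}.
Substituting the second reaction function into the first: p_{Aroma} = 61.25 + 0.25(67.75 + 0.25p_{Aroma}), which gives 0.9375p_{Aroma} = 78.1875 ⇒ p_{Aroma} = 83.4.
Then p_{Brew} = 67.75 + 0.25·83.4 = 88.6.
q_{Aroma} = 191 − 2·83.4 + 88.6 = 112.8.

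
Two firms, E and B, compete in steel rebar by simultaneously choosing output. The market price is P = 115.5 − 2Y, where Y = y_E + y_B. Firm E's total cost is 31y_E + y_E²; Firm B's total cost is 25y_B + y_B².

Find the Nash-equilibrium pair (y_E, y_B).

Firm E's profit: π = y_E(115.5 − 2(y_E + y_B)) − 31y_E − y_E².
∂π/∂y_E = 84.5 − 6y_E − 2y_B = 0, so y_E = 169/12 − (1/3)y_B.
By the same steps for B: y_B = 181/12 − (1/3)y_E.
Substituting the second reaction function into the first: y_E = 169/12 − (1/3)(181/12 − (1/3)y_E), which gives (8/9)y_E = 163/18 ⇒ y_E = 10.1875.
Then y_B = 181/12 − (1/3)·10.1875 = 11.6875.

10.1875, 11.6875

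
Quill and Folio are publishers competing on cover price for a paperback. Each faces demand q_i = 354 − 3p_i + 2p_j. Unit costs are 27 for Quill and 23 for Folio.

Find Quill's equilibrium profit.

19683

Quill's profit: π = (p_{Quill} − 27)(354 − 3p_{Quill} + 2p_{Folio}).
∂π/∂p_{Quill} = 435 − 6p_{Quill} + 2p_{Folio} = 0 ⇒ p_{Quill} = 72.5 + (1/3)p_{Folio}.
Similarly p_{Folio} = 70.5 + (1/3)p_{Quill}.
Solving the two reaction functions simultaneously: (1 − (1/3)(1/3))p_{Quill} = 72.5 + (1/3)·70.5, so (8/9)p_{Quill} = 96 and p_{Quill} = 108.
Then p_{Folio} = 70.5 + (1/3)·108 = 106.5.
q_{Quill} = 354 − 3·108 + 2·106.5 = 243.
Profit = (108 − 27)·243 = 19683.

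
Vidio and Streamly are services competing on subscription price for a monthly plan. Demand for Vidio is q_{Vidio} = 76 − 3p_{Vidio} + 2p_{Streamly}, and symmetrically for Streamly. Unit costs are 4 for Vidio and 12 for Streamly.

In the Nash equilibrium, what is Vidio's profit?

1140.75

Vidio's profit: π = (p_{Vidio} − 4)(76 − 3p_{Vidio} + 2p_{Streamly}).
∂π/∂p_{Vidio} = 88 − 6p_{Vidio} + 2p_{Streamly} = 0 ⇒ p_{Vidio} = 44/3 + (1/3)p_{Streamly}.
Similarly p_{Streamly} = 56/3 + (1/3)p_{Vidio}.
Solving the two reaction functions simultaneously: (1 − (1/3)(1/3))p_{Vidio} = 44/3 + (1/3)·(56/3), so (8/9)p_{Vidio} = 188/9 and p_{Vidio} = 23.5.
Then p_{Streamly} = 56/3 + (1/3)·23.5 = 26.5.
q_{Vidio} = 76 − 3·23.5 + 2·26.5 = 58.5.
Profit = (23.5 − 4)·58.5 = 1140.75.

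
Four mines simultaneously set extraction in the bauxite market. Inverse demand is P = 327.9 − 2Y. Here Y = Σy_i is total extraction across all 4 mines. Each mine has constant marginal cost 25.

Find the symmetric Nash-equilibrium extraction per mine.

30.29

A representative mine's profit is π_i = y_i(327.9 − 2Y) − 25y_i, with Y = y_i + Σ_{j≠i} y_j.
First-order condition: 302.9 − 4y_i − 2Σ_{j≠i} y_j = 0.
Imposing symmetry (y_j = y for all j) turns Σ_{j≠i} y_j into 3y, so 302.9 = 10y and y = 30.29.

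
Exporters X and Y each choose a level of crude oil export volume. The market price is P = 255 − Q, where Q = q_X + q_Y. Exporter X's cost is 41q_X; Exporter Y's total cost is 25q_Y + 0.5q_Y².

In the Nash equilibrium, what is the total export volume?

131.6

Exporter X's profit: π = q_X(255 − (q_X + q_Y)) − 41q_X.
∂π/∂q_X = 214 − 2q_X − q_Y = 0, so q_X = 107 − 0.5q_Y.
For Y: ∂π/∂q_Y = 230 − 3q_Y − q_X = 0 ⇒ q_Y = 230/3 − (1/3)q_X.
Substituting the second reaction function into the first: q_X = 107 − 0.5(230/3 − (1/3)q_X), which gives (5/6)q_X = 206/3 ⇒ q_X = 82.4.
Then q_Y = 230/3 − (1/3)·82.4 = 49.2.
Total export volume: 82.4 + 49.2 = 131.6.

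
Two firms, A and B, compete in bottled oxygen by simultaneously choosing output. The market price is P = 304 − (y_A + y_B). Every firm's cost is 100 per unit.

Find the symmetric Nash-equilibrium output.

68

Firm A's profit: π = y_A(304 − (y_A + y_B)) − 100y_A.
∂π/∂y_A = 204 − 2y_A − y_B = 0, so y_A = 102 − 0.5y_B.
The game is symmetric, so in equilibrium y_B = y_A: the reaction function gives 1.5y_A = 102, hence y_A = 68.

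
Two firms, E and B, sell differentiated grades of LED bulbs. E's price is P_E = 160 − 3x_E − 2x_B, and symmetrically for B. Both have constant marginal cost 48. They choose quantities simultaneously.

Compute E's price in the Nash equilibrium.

90

Firm E's profit: π = x_E(160 − 3x_E − 2x_B) − 48x_E.
∂π/∂x_E = 112 − 6x_E − 2x_B = 0 ⇒ x_E = 56/3 − (1/3)x_B.
The game is symmetric, so in equilibrium x_B = x_E: the reaction function gives (4/3)x_E = 56/3, hence x_E = 14.
P_E = 160 − 3·14 − 2·14 = 90.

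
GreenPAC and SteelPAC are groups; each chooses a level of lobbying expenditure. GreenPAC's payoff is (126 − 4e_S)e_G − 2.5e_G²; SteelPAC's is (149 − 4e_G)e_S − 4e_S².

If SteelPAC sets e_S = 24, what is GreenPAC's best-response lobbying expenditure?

Expanding GreenPAC's payoff: 126e_G − 4e_Se_G − 2.5e_G².
∂π/∂e_G = 126 − 4e_S − 5e_G = 0, so e_G = 25.2 − 0.8e_S.
At e_S = 24: e_G = 25.2 − 0.8·24 = 6.

6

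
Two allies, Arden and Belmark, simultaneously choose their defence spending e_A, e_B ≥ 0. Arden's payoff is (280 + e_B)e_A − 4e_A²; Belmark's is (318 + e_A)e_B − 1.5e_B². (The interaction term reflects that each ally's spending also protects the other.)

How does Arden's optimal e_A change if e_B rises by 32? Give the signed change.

Expanding Arden's payoff: 280e_A + e_Be_A − 4e_A².
∂π/∂e_A = 280 + e_B − 8e_A = 0, so e_A = 35 + 0.125e_B.
The reaction-function slope is 0.125, so a 32-unit rise in e_B moves e_A by 0.125 × 32 = 4. Arden's best response rises — the actions are strategic complements.

4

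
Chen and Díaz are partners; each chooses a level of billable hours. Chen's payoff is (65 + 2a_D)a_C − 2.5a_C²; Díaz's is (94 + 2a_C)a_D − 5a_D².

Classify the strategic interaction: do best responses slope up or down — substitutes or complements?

strategic complements

Expanding Chen's payoff: 65a_C + 2a_Da_C − 2.5a_C².
∂π/∂a_C = 65 + 2a_D − 5a_C = 0, so a_C = 13 + 0.4a_D.
The best-response slope da_C/da_D = 0.4 > 0: the reaction function is upward-sloping, so the choices are strategic complements.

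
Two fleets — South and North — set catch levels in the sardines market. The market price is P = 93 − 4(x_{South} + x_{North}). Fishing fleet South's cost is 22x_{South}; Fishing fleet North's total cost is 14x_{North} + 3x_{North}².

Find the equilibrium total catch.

Fishing fleet South's profit: π = x_{South}(93 − 4(x_{South} + x_{North})) − 22x_{South}.
∂π/∂x_{South} = 71 − 8x_{South} − 4x_{North} = 0, so x_{South} = 8.875 − 0.5x_{North}.
For North: ∂π/∂x_{North} = 79 − 14x_{North} − 4x_{South} = 0 ⇒ x_{North} = 79/14 − (2/7)x_{South}.
Substituting the second reaction function into the first: x_{South} = 8.875 − 0.5(79/14 − (2/7)x_{South}), which gives (6/7)x_{South} = 339/56 ⇒ x_{South} = 7.0625.
Then x_{North} = 79/14 − (2/7)·7.0625 = 3.625.
Total catch: 7.0625 + 3.625 = 10.6875.

10.6875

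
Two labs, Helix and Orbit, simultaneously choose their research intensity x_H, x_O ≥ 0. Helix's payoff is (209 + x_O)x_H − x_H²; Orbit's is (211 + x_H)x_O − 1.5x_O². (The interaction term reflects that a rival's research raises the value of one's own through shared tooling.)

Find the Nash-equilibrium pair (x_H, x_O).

Expanding Helix's payoff: 209x_H + x_Ox_H − x_H².
∂π/∂x_H = 209 + x_O − 2x_H = 0, so x_H = 104.5 + 0.5x_O.
Likewise for Orbit: x_O = 211/3 + (1/3)x_H.
Substituting the second reaction function into the first: x_H = 104.5 + 0.5(211/3 + (1/3)x_H), which gives (5/6)x_H = 419/3 ⇒ x_H = 167.6.
Then x_O = 211/3 + (1/3)·167.6 = 126.2.

167.6, 126.2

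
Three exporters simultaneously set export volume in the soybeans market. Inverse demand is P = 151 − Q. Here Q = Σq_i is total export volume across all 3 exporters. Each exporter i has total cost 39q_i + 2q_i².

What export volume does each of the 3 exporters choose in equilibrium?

A representative exporter's profit is π_i = q_i(151 − Q) − 39q_i − 2q_i², with Q = q_i + Σ_{j≠i} q_j.
First-order condition: 112 − 6q_i − Σ_{j≠i} q_j = 0.
With identical exporters, set every q_j = q: then 112 − 6q − 2q = 0, i.e. q = 112/8 = 14.

14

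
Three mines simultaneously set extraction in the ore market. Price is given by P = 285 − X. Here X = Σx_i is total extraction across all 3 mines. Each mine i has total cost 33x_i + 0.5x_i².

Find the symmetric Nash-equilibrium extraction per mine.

50.4

A representative mine's profit is π_i = x_i(285 − X) − 33x_i − 0.5x_i², with X = x_i + Σ_{j≠i} x_j.
First-order condition: 252 − 3x_i − Σ_{j≠i} x_j = 0.
With identical mines, set every x_j = x: then 252 − 3x − 2x = 0, i.e. x = 252/5 = 50.4.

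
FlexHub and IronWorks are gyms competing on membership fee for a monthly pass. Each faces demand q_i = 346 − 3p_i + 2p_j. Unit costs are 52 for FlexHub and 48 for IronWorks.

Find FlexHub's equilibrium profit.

FlexHub's profit: π = (p_{FlexHub} − 52)(346 − 3p_{FlexHub} + 2p_{IronWorks}).
∂π/∂p_{FlexHub} = 502 − 6p_{FlexHub} + 2p_{IronWorks} = 0 ⇒ p_{FlexHub} = 251/3 + (1/3)p_{IronWorks}.
Similarly p_{IronWorks} = 245/3 + (1/3)p_{FlexHub}.
Substituting the second reaction function into the first: p_{FlexHub} = 251/3 + (1/3)(245/3 + (1/3)p_{FlexHub}), which gives (8/9)p_{FlexHub} = 998/9 ⇒ p_{FlexHub} = 124.75.
Then p_{IronWorks} = 245/3 + (1/3)·124.75 = 123.25.
q_{FlexHub} = 346 − 3·124.75 + 2·123.25 = 218.25.
Profit = (124.75 − 52)·218.25 = 15877.6875.

15877.6875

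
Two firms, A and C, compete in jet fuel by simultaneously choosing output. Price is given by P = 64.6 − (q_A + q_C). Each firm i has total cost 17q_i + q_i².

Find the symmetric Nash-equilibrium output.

Firm A's profit: π = q_A(64.6 − (q_A + q_C)) − 17q_A − q_A².
∂π/∂q_A = 47.6 − 4q_A − q_C = 0, so q_A = 11.9 − 0.25q_C.
The game is symmetric, so in equilibrium q_C = q_A: the reaction function gives 1.25q_A = 11.9, hence q_A = 9.52.

9.52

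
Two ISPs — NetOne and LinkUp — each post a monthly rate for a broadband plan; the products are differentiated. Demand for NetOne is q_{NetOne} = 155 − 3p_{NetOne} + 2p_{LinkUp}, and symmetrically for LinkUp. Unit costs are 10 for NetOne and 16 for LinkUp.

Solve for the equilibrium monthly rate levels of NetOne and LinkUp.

NetOne's profit: π = (p_{NetOne} − 10)(155 − 3p_{NetOne} + 2p_{LinkUp}).
∂π/∂p_{NetOne} = 185 − 6p_{NetOne} + 2p_{LinkUp} = 0 ⇒ p_{NetOne} = 185/6 + (1/3)p_{LinkUp}.
Similarly p_{LinkUp} = 203/6 + (1/3)p_{NetOne}.
Substituting the second reaction function into the first: p_{NetOne} = 185/6 + (1/3)(203/6 + (1/3)p_{NetOne}), which gives (8/9)p_{NetOne} = 379/9 ⇒ p_{NetOne} = 47.375.
Then p_{LinkUp} = 203/6 + (1/3)·47.375 = 49.625.

47.375, 49.625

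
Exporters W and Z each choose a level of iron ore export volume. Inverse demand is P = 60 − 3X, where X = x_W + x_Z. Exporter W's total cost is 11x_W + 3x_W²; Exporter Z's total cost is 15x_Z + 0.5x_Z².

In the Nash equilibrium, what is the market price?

35.96

Exporter W's profit: π = x_W(60 − 3(x_W + x_Z)) − 11x_W − 3x_W².
∂π/∂x_W = 49 − 12x_W − 3x_Z = 0, so x_W = 49/12 − 0.25x_Z.
For Z: ∂π/∂x_Z = 45 − 7x_Z − 3x_W = 0 ⇒ x_Z = 45/7 − (3/7)x_W.
Substituting the second reaction function into the first: x_W = 49/12 − 0.25(45/7 − (3/7)x_W), which gives (25/28)x_W = 52/21 ⇒ x_W = 208/75.
Then x_Z = 45/7 − (3/7)·(208/75) = 5.24.
Equilibrium price: P = 60 − 3·(601/75) = 35.96.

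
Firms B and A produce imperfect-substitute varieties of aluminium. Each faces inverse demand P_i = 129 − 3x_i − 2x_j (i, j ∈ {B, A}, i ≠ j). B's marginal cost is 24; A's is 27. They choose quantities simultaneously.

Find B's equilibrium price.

Firm B's profit: π = x_B(129 − 3x_B − 2x_A) − 24x_B.
∂π/∂x_B = 105 − 6x_B − 2x_A = 0 ⇒ x_B = 17.5 − (1/3)x_A.
Similarly x_A = 17 − (1/3)x_B.
Plugging x_A into B's best response: x_B = 17.5 − (1/3)(17 − (1/3)x_B) ⇒ (8/9)x_B = 71/6, so x_B = 13.3125.
Then x_A = 17 − (1/3)·13.3125 = 12.5625.
P_B = 129 − 3·13.3125 − 2·12.5625 = 63.9375.

63.9375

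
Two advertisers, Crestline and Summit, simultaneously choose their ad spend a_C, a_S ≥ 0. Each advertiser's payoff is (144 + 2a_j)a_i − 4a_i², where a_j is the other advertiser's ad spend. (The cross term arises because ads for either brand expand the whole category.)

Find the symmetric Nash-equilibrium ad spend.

Crestline's payoff is (144 + 2a_S)a_C − 4a_C².
∂π/∂a_C = 144 + 2a_S − 8a_C = 0, so a_C = 18 + 0.25a_S.
The game is symmetric, so in equilibrium a_S = a_C: the reaction function gives 0.75a_C = 18, hence a_C = 24.

24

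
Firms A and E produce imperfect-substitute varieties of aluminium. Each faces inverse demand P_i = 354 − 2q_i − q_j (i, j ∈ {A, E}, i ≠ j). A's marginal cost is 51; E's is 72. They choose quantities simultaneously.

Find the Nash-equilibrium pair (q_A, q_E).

Firm A's profit: π = q_A(354 − 2q_A − q_E) − 51q_A.
∂π/∂q_A = 303 − 4q_A − q_E = 0 ⇒ q_A = 75.75 − 0.25q_E.
Similarly q_E = 70.5 − 0.25q_A.
Substituting the second reaction function into the first: q_A = 75.75 − 0.25(70.5 − 0.25q_A), which gives 0.9375q_A = 58.125 ⇒ q_A = 62.
Then q_E = 70.5 − 0.25·62 = 55.

62, 55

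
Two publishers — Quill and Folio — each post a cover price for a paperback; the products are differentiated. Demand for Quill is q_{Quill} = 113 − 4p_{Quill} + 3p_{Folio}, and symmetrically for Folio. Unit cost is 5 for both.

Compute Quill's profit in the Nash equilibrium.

1866.24

Quill's profit: π = (p_{Quill} − 5)(113 − 4p_{Quill} + 3p_{Folio}).
∂π/∂p_{Quill} = 133 − 8p_{Quill} + 3p_{Folio} = 0 ⇒ p_{Quill} = 16.625 + 0.375p_{Folio}.
By symmetry p_{Folio} = p_{Quill}; substituting into the reaction function, 0.625p_{Quill} = 16.625 and p_{Quill} = 26.6.
q_{Quill} = 113 − 4·26.6 + 3·26.6 = 86.4.
Profit = (26.6 − 5)·86.4 = 1866.24.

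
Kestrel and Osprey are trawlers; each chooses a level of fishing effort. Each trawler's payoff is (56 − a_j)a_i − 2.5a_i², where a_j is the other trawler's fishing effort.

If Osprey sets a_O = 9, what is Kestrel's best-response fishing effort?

9.4

Kestrel's payoff is (56 − a_O)a_K − 2.5a_K².
∂π/∂a_K = 56 − a_O − 5a_K = 0, so a_K = 11.2 − 0.2a_O.
At a_O = 9: a_K = 11.2 − 0.2·9 = 9.4.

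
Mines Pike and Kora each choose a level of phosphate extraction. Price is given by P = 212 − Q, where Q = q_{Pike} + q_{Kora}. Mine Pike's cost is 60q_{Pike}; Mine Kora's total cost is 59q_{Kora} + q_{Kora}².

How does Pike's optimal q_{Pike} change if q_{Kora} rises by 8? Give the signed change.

-4

Mine Pike's profit: π = q_{Pike}(212 − (q_{Pike} + q_{Kora})) − 60q_{Pike}.
∂π/∂q_{Pike} = 152 − 2q_{Pike} − q_{Kora} = 0, so q_{Pike} = 76 − 0.5q_{Kora}.
The reaction-function slope is −0.5, so an 8-unit rise in q_{Kora} moves q_{Pike} by −0.5 × 8 = −4. Pike's best response falls — the actions are strategic substitutes.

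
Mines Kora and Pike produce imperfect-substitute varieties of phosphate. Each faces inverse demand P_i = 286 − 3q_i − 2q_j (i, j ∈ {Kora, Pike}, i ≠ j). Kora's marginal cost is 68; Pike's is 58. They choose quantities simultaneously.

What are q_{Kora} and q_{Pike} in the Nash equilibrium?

Mine Kora's profit: π = q_{Kora}(286 − 3q_{Kora} − 2q_{Pike}) − 68q_{Kora}.
∂π/∂q_{Kora} = 218 − 6q_{Kora} − 2q_{Pike} = 0 ⇒ q_{Kora} = 109/3 − (1/3)q_{Pike}.
Similarly q_{Pike} = 38 − (1/3)q_{Kora}.
Substituting the second reaction function into the first: q_{Kora} = 109/3 − (1/3)(38 − (1/3)q_{Kora}), which gives (8/9)q_{Kora} = 71/3 ⇒ q_{Kora} = 26.625.
Then q_{Pike} = 38 − (1/3)·26.625 = 29.125.

26.625, 29.125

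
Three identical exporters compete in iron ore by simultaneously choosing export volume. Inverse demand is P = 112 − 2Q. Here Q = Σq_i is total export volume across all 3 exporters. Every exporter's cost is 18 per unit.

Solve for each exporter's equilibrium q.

A representative exporter's profit is π_i = q_i(112 − 2Q) − 18q_i, with Q = q_i + Σ_{j≠i} q_j.
First-order condition: 94 − 4q_i − 2Σ_{j≠i} q_j = 0.
Imposing symmetry (q_j = q for all j) turns Σ_{j≠i} q_j into 2q, so 94 = 8q and q = 11.75.

11.75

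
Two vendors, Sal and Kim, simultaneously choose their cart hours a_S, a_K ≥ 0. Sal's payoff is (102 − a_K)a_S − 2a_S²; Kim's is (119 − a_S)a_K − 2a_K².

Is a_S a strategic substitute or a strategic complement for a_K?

strategic substitutes

Expanding Sal's payoff: 102a_S − a_Ka_S − 2a_S².
∂π/∂a_S = 102 − a_K − 4a_S = 0, so a_S = 25.5 − 0.25a_K.
The best-response slope da_S/da_K = −0.25 < 0: the reaction function is downward-sloping, so the choices are strategic substitutes.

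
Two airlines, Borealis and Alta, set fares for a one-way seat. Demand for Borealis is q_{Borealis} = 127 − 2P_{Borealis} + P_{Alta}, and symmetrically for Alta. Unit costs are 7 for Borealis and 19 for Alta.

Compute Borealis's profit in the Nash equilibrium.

3461.12

Borealis's profit: π = (P_{Borealis} − 7)(127 − 2P_{Borealis} + P_{Alta}).
∂π/∂P_{Borealis} = 141 − 4P_{Borealis} + P_{Alta} = 0 ⇒ P_{Borealis} = 35.25 + 0.25P_{Alta}.
Similarly P_{Alta} = 41.25 + 0.25P_{Borealis}.
Substituting the second reaction function into the first: P_{Borealis} = 35.25 + 0.25(41.25 + 0.25P_{Borealis}), which gives 0.9375P_{Borealis} = 45.5625 ⇒ P_{Borealis} = 48.6.
Then P_{Alta} = 41.25 + 0.25·48.6 = 53.4.
q_{Borealis} = 127 − 2·48.6 + 53.4 = 83.2.
Profit = (48.6 − 7)·83.2 = 3461.12.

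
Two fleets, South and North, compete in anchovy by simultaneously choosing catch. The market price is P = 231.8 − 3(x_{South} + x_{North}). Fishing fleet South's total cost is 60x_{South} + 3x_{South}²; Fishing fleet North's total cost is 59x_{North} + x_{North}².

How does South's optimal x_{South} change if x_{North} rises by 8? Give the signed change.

-2

Fishing fleet South's profit: π = x_{South}(231.8 − 3(x_{South} + x_{North})) − 60x_{South} − 3x_{South}².
∂π/∂x_{South} = 171.8 − 12x_{South} − 3x_{North} = 0, so x_{South} = 859/60 − 0.25x_{North}.
The reaction-function slope is −0.25, so an 8-unit rise in x_{North} moves x_{South} by −0.25 × 8 = −2. South's best response falls — the actions are strategic substitutes.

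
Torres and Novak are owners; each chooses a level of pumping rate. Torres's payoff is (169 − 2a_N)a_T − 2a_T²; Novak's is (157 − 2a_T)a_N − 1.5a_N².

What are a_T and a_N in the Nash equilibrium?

Expanding Torres's payoff: 169a_T − 2a_Na_T − 2a_T².
∂π/∂a_T = 169 − 2a_N − 4a_T = 0, so a_T = 42.25 − 0.5a_N.
Likewise for Novak: a_N = 157/3 − (2/3)a_T.
Plugging a_N into Torres's best response: a_T = 42.25 − 0.5(157/3 − (2/3)a_T) ⇒ (2/3)a_T = 193/12, so a_T = 24.125.
Then a_N = 157/3 − (2/3)·24.125 = 36.25.

24.125, 36.25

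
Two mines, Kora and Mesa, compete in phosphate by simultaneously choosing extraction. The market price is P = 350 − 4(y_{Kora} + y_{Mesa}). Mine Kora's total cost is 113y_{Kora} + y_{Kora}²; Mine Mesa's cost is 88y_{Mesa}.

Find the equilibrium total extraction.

39.375

Mine Kora's profit: π = y_{Kora}(350 − 4(y_{Kora} + y_{Mesa})) − 113y_{Kora} − y_{Kora}².
∂π/∂y_{Kora} = 237 − 10y_{Kora} − 4y_{Mesa} = 0, so y_{Kora} = 23.7 − 0.4y_{Mesa}.
For Mesa: ∂π/∂y_{Mesa} = 262 − 8y_{Mesa} − 4y_{Kora} = 0 ⇒ y_{Mesa} = 32.75 − 0.5y_{Kora}.
Solving the two reaction functions simultaneously: (1 − (−0.4)(−0.5))y_{Kora} = 23.7 − 0.4·32.75, so 0.8y_{Kora} = 10.6 and y_{Kora} = 13.25.
Then y_{Mesa} = 32.75 − 0.5·13.25 = 26.125.
Total extraction: 13.25 + 26.125 = 39.375.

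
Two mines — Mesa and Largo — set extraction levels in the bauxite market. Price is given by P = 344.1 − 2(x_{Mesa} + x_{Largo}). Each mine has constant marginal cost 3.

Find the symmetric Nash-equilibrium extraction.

Mine Mesa's profit: π = x_{Mesa}(344.1 − 2(x_{Mesa} + x_{Largo})) − 3x_{Mesa}.
∂π/∂x_{Mesa} = 341.1 − 4x_{Mesa} − 2x_{Largo} = 0, so x_{Mesa} = 85.275 − 0.5x_{Largo}.
The game is symmetric, so in equilibrium x_{Largo} = x_{Mesa}: the reaction function gives 1.5x_{Mesa} = 85.275, hence x_{Mesa} = 56.85.

56.85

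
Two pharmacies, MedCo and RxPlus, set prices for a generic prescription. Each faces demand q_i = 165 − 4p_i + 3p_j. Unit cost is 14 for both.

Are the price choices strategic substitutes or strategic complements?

strategic complements

MedCo's profit: π = (p_{MedCo} − 14)(165 − 4p_{MedCo} + 3p_{RxPlus}).
∂π/∂p_{MedCo} = 221 − 8p_{MedCo} + 3p_{RxPlus} = 0 ⇒ p_{MedCo} = 27.625 + 0.375p_{RxPlus}.
The best-response slope dp_{MedCo}/dp_{RxPlus} = 0.375 > 0: the reaction function is upward-sloping, so the choices are strategic complements.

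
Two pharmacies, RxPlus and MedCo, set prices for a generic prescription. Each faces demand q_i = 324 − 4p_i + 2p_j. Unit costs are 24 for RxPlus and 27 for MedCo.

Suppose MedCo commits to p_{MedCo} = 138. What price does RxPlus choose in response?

87

RxPlus's profit: π = (p_{RxPlus} − 24)(324 − 4p_{RxPlus} + 2p_{MedCo}).
∂π/∂p_{RxPlus} = 420 − 8p_{RxPlus} + 2p_{MedCo} = 0 ⇒ p_{RxPlus} = 52.5 + 0.25p_{MedCo}.
At p_{MedCo} = 138: p_{RxPlus} = 52.5 + 0.25·138 = 87.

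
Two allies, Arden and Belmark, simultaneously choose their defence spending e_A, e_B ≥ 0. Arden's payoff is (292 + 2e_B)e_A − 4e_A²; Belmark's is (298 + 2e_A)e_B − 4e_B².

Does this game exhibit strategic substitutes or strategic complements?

strategic complements

Expanding Arden's payoff: 292e_A + 2e_Be_A − 4e_A².
∂π/∂e_A = 292 + 2e_B − 8e_A = 0, so e_A = 36.5 + 0.25e_B.
The best-response slope de_A/de_B = 0.25 > 0: the reaction function is upward-sloping, so the choices are strategic complements.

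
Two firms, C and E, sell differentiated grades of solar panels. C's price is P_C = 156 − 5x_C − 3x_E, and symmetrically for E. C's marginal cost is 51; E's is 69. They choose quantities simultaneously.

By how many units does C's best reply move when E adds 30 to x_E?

Firm C's profit: π = x_C(156 − 5x_C − 3x_E) − 51x_C.
∂π/∂x_C = 105 − 10x_C − 3x_E = 0 ⇒ x_C = 10.5 − 0.3x_E.
The reaction-function slope is −0.3, so a 30-unit rise in x_E moves x_C by −0.3 × 30 = −9. C's best response falls — the actions are strategic substitutes.

-9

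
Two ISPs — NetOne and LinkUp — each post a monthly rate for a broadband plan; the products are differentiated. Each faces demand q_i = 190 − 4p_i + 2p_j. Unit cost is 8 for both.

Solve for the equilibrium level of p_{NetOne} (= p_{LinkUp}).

37

NetOne's profit: π = (p_{NetOne} − 8)(190 − 4p_{NetOne} + 2p_{LinkUp}).
∂π/∂p_{NetOne} = 222 − 8p_{NetOne} + 2p_{LinkUp} = 0 ⇒ p_{NetOne} = 27.75 + 0.25p_{LinkUp}.
The game is symmetric, so in equilibrium p_{LinkUp} = p_{NetOne}: the reaction function gives 0.75p_{NetOne} = 27.75, hence p_{NetOne} = 37.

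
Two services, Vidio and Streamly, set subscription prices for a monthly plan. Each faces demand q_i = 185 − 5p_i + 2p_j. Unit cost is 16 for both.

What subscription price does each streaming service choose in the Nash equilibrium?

Vidio's profit: π = (p_{Vidio} − 16)(185 − 5p_{Vidio} + 2p_{Streamly}).
∂π/∂p_{Vidio} = 265 − 10p_{Vidio} + 2p_{Streamly} = 0 ⇒ p_{Vidio} = 26.5 + 0.2p_{Streamly}.
The game is symmetric, so in equilibrium p_{Streamly} = p_{Vidio}: the reaction function gives 0.8p_{Vidio} = 26.5, hence p_{Vidio} = 33.125.

33.125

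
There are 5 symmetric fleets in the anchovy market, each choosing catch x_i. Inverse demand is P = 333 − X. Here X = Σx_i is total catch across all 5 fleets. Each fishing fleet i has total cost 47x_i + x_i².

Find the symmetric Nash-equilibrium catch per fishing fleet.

35.75

A representative fishing fleet's profit is π_i = x_i(333 − X) − 47x_i − x_i², with X = x_i + Σ_{j≠i} x_j.
First-order condition: 286 − 4x_i − Σ_{j≠i} x_j = 0.
Imposing symmetry (x_j = x for all j) turns Σ_{j≠i} x_j into 4x, so 286 = 8x and x = 35.75.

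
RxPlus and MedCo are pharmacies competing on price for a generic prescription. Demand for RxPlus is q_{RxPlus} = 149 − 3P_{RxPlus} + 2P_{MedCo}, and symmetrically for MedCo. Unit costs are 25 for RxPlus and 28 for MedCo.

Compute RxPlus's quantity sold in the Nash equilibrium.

RxPlus's profit: π = (P_{RxPlus} − 25)(149 − 3P_{RxPlus} + 2P_{MedCo}).
∂π/∂P_{RxPlus} = 224 − 6P_{RxPlus} + 2P_{MedCo} = 0 ⇒ P_{RxPlus} = 112/3 + (1/3)P_{MedCo}.
Similarly P_{MedCo} = 233/6 + (1/3)P_{RxPlus}.
Solving the two reaction functions simultaneously: (1 − (1/3)(1/3))P_{RxPlus} = 112/3 + (1/3)·(233/6), so (8/9)P_{RxPlus} = 905/18 and P_{RxPlus} = 56.5625.
Then P_{MedCo} = 233/6 + (1/3)·56.5625 = 57.6875.
q_{RxPlus} = 149 − 3·56.5625 + 2·57.6875 = 94.6875.

94.6875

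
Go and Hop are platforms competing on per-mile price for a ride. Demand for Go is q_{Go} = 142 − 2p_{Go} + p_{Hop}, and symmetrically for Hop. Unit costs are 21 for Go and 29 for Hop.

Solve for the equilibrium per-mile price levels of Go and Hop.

62.4, 65.6

Go's profit: π = (p_{Go} − 21)(142 − 2p_{Go} + p_{Hop}).
∂π/∂p_{Go} = 184 − 4p_{Go} + p_{Hop} = 0 ⇒ p_{Go} = 46 + 0.25p_{Hop}.
Similarly p_{Hop} = 50 + 0.25p_{Go}.
Plugging p_{Hop} into Go's best response: p_{Go} = 46 + 0.25(50 + 0.25p_{Go}) ⇒ 0.9375p_{Go} = 58.5, so p_{Go} = 62.4.
Then p_{Hop} = 50 + 0.25·62.4 = 65.6.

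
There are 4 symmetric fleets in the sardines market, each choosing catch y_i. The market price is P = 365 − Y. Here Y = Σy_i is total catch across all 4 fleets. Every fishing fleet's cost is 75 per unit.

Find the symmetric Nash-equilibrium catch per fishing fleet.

A representative fishing fleet's profit is π_i = y_i(365 − Y) − 75y_i, with Y = y_i + Σ_{j≠i} y_j.
First-order condition: 290 − 2y_i − Σ_{j≠i} y_j = 0.
With identical fishing fleets, set every y_j = y: then 290 − 2y − 3y = 0, i.e. y = 290/5 = 58.

58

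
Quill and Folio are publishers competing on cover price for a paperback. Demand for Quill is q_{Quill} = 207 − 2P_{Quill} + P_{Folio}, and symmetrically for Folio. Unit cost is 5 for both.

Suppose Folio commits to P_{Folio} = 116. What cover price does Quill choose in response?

83.25

Quill's profit: π = (P_{Quill} − 5)(207 − 2P_{Quill} + P_{Folio}).
∂π/∂P_{Quill} = 217 − 4P_{Quill} + P_{Folio} = 0 ⇒ P_{Quill} = 54.25 + 0.25P_{Folio}.
At P_{Folio} = 116: P_{Quill} = 54.25 + 0.25·116 = 83.25.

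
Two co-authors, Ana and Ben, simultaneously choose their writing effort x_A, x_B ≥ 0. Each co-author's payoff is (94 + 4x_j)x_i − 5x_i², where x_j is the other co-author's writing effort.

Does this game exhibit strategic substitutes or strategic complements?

strategic complements

Ana's payoff is (94 + 4x_B)x_A − 5x_A².
∂π/∂x_A = 94 + 4x_B − 10x_A = 0, so x_A = 9.4 + 0.4x_B.
The best-response slope dx_A/dx_B = 0.4 > 0: the reaction function is upward-sloping, so the choices are strategic complements.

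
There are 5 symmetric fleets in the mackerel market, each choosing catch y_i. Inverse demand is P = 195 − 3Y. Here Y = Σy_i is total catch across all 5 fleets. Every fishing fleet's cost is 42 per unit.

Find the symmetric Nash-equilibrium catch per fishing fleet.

8.5

A representative fishing fleet's profit is π_i = y_i(195 − 3Y) − 42y_i, with Y = y_i + Σ_{j≠i} y_j.
First-order condition: 153 − 6y_i − 3Σ_{j≠i} y_j = 0.
In a symmetric equilibrium every fishing fleet chooses the same y, so Σ_{j≠i} y_j = 4y. The condition becomes 153 − 18y = 0, giving y = 153/18 = 8.5.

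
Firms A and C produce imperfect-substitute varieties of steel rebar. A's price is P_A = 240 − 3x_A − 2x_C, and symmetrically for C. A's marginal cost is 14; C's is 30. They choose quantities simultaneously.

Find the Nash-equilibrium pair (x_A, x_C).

Firm A's profit: π = x_A(240 − 3x_A − 2x_C) − 14x_A.
∂π/∂x_A = 226 − 6x_A − 2x_C = 0 ⇒ x_A = 113/3 − (1/3)x_C.
Similarly x_C = 35 − (1/3)x_A.
Plugging x_C into A's best response: x_A = 113/3 − (1/3)(35 − (1/3)x_A) ⇒ (8/9)x_A = 26, so x_A = 29.25.
Then x_C = 35 − (1/3)·29.25 = 25.25.

29.25, 25.25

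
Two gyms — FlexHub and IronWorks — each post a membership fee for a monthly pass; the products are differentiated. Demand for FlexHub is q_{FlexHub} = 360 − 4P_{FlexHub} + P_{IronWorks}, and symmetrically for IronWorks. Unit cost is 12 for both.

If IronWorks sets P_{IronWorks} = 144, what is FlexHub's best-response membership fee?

69

FlexHub's profit: π = (P_{FlexHub} − 12)(360 − 4P_{FlexHub} + P_{IronWorks}).
∂π/∂P_{FlexHub} = 408 − 8P_{FlexHub} + P_{IronWorks} = 0 ⇒ P_{FlexHub} = 51 + 0.125P_{IronWorks}.
At P_{IronWorks} = 144: P_{FlexHub} = 51 + 0.125·144 = 69.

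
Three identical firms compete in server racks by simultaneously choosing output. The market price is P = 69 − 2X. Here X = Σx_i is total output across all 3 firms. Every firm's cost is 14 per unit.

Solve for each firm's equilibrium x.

6.875

A representative firm's profit is π_i = x_i(69 − 2X) − 14x_i, with X = x_i + Σ_{j≠i} x_j.
First-order condition: 55 − 4x_i − 2Σ_{j≠i} x_j = 0.
With identical firms, set every x_j = x: then 55 − 4x − 4x = 0, i.e. x = 55/8 = 6.875.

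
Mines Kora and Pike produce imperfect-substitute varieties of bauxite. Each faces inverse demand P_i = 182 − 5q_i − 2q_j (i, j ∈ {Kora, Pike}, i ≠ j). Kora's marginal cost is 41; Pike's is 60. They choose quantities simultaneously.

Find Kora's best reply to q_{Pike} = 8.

Mine Kora's profit: π = q_{Kora}(182 − 5q_{Kora} − 2q_{Pike}) − 41q_{Kora}.
∂π/∂q_{Kora} = 141 − 10q_{Kora} − 2q_{Pike} = 0 ⇒ q_{Kora} = 14.1 − 0.2q_{Pike}.
At q_{Pike} = 8: q_{Kora} = 14.1 − 0.2·8 = 12.5.

12.5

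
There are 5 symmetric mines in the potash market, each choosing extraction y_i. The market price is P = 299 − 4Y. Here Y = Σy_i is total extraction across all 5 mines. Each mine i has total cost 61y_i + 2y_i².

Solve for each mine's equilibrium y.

A representative mine's profit is π_i = y_i(299 − 4Y) − 61y_i − 2y_i², with Y = y_i + Σ_{j≠i} y_j.
First-order condition: 238 − 12y_i − 4Σ_{j≠i} y_j = 0.
With identical mines, set every y_j = y: then 238 − 12y − 16y = 0, i.e. y = 238/28 = 8.5.

8.5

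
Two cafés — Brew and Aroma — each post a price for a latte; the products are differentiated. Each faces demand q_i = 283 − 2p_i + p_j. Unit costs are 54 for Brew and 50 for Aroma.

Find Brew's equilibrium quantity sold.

151.6

Brew's profit: π = (p_{Brew} − 54)(283 − 2p_{Brew} + p_{Aroma}).
∂π/∂p_{Brew} = 391 − 4p_{Brew} + p_{Aroma} = 0 ⇒ p_{Brew} = 97.75 + 0.25p_{Aroma}.
Similarly p_{Aroma} = 95.75 + 0.25p_{Brew}.
Solving the two reaction functions simultaneously: (1 − (0.25)(0.25))p_{Brew} = 97.75 + 0.25·95.75, so 0.9375p_{Brew} = 121.6875 and p_{Brew} = 129.8.
Then p_{Aroma} = 95.75 + 0.25·129.8 = 128.2.
q_{Brew} = 283 − 2·129.8 + 128.2 = 151.6.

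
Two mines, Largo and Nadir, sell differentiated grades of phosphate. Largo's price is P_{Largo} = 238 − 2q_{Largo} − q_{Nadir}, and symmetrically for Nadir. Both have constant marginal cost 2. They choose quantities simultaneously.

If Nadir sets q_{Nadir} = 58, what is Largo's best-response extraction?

Mine Largo's profit: π = q_{Largo}(238 − 2q_{Largo} − q_{Nadir}) − 2q_{Largo}.
∂π/∂q_{Largo} = 236 − 4q_{Largo} − q_{Nadir} = 0 ⇒ q_{Largo} = 59 − 0.25q_{Nadir}.
At q_{Nadir} = 58: q_{Largo} = 59 − 0.25·58 = 44.5.

44.5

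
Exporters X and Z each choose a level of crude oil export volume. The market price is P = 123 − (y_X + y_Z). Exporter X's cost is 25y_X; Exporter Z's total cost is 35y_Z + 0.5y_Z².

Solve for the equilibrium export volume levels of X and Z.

Exporter X's profit: π = y_X(123 − (y_X + y_Z)) − 25y_X.
∂π/∂y_X = 98 − 2y_X − y_Z = 0, so y_X = 49 − 0.5y_Z.
For Z: ∂π/∂y_Z = 88 − 3y_Z − y_X = 0 ⇒ y_Z = 88/3 − (1/3)y_X.
Substituting the second reaction function into the first: y_X = 49 − 0.5(88/3 − (1/3)y_X), which gives (5/6)y_X = 103/3 ⇒ y_X = 41.2.
Then y_Z = 88/3 − (1/3)·41.2 = 15.6.

41.2, 15.6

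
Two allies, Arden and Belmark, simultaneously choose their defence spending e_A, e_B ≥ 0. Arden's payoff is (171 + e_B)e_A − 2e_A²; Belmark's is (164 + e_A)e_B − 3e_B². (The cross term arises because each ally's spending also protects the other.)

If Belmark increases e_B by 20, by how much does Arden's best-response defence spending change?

5

Expanding Arden's payoff: 171e_A + e_Be_A − 2e_A².
∂π/∂e_A = 171 + e_B − 4e_A = 0, so e_A = 42.75 + 0.25e_B.
The reaction-function slope is 0.25, so a 20-unit rise in e_B moves e_A by 0.25 × 20 = 5. Arden's best response rises — the actions are strategic complements.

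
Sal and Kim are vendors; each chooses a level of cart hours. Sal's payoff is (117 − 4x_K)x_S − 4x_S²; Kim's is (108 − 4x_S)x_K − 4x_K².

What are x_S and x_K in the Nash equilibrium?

Expanding Sal's payoff: 117x_S − 4x_Kx_S − 4x_S².
∂π/∂x_S = 117 − 4x_K − 8x_S = 0, so x_S = 14.625 − 0.5x_K.
Likewise for Kim: x_K = 13.5 − 0.5x_S.
Plugging x_K into Sal's best response: x_S = 14.625 − 0.5(13.5 − 0.5x_S) ⇒ 0.75x_S = 7.875, so x_S = 10.5.
Then x_K = 13.5 − 0.5·10.5 = 8.25.

10.5, 8.25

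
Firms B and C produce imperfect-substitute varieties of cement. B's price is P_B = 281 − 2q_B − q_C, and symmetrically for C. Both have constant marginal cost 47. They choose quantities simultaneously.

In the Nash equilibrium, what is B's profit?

Firm B's profit: π = q_B(281 − 2q_B − q_C) − 47q_B.
∂π/∂q_B = 234 − 4q_B − q_C = 0 ⇒ q_B = 58.5 − 0.25q_C.
By symmetry q_C = q_B; substituting into the reaction function, 1.25q_B = 58.5 and q_B = 46.8.
P_B = 281 − 2·46.8 − 46.8 = 140.6.
Profit = (140.6 − 47)·46.8 = 4380.48.

4380.48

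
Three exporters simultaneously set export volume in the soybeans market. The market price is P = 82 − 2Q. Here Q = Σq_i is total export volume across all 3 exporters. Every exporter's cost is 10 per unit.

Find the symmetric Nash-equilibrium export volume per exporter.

9

A representative exporter's profit is π_i = q_i(82 − 2Q) − 10q_i, with Q = q_i + Σ_{j≠i} q_j.
First-order condition: 72 − 4q_i − 2Σ_{j≠i} q_j = 0.
Imposing symmetry (q_j = q for all j) turns Σ_{j≠i} q_j into 2q, so 72 = 8q and q = 9.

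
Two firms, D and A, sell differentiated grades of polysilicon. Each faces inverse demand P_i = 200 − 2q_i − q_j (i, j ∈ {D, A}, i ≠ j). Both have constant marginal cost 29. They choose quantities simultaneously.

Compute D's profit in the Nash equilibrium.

2339.28

Firm D's profit: π = q_D(200 − 2q_D − q_A) − 29q_D.
∂π/∂q_D = 171 − 4q_D − q_A = 0 ⇒ q_D = 42.75 − 0.25q_A.
By symmetry q_A = q_D; substituting into the reaction function, 1.25q_D = 42.75 and q_D = 34.2.
P_D = 200 − 2·34.2 − 34.2 = 97.4.
Profit = (97.4 − 29)·34.2 = 2339.28.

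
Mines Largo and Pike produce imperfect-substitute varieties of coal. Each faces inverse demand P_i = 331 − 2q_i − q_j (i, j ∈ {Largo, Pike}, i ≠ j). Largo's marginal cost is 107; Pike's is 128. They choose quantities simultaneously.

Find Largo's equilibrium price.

199.4

Mine Largo's profit: π = q_{Largo}(331 − 2q_{Largo} − q_{Pike}) − 107q_{Largo}.
∂π/∂q_{Largo} = 224 − 4q_{Largo} − q_{Pike} = 0 ⇒ q_{Largo} = 56 − 0.25q_{Pike}.
Similarly q_{Pike} = 50.75 − 0.25q_{Largo}.
Substituting the second reaction function into the first: q_{Largo} = 56 − 0.25(50.75 − 0.25q_{Largo}), which gives 0.9375q_{Largo} = 43.3125 ⇒ q_{Largo} = 46.2.
Then q_{Pike} = 50.75 − 0.25·46.2 = 39.2.
P_{Largo} = 331 − 2·46.2 − 39.2 = 199.4.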